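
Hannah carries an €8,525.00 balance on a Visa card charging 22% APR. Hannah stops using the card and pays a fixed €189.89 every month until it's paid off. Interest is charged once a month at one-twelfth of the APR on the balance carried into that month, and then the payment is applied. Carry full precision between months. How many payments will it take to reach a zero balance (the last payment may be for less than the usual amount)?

Monthly rate r = 22%/12 = 1.83333% = 0.0183333.
Recurrence: B ← B·(1+r) − €189.89.
Month 1: interest €156.29; balance after payment €8,491.40.
Month 2: interest €155.68; balance after payment €8,457.19.
Closed form: n = −ln(1 − rB₀/P)/ln(1+r) = −ln(0.17694)/ln(1.01833) ≈ 95.334, so the balance reaches zero during payment 96.

96 months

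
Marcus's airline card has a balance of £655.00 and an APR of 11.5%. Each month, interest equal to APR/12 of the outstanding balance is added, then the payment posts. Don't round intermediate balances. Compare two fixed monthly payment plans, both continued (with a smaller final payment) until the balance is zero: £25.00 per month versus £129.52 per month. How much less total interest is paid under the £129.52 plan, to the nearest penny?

Monthly rate r = 11.5%/12 = 0.958333% = 0.00958333.
At £25.00/mo: n = ⌈−ln(1 − rB₀/P)/ln(1+r)⌉ = 31 payments (last £7.88); total interest = total paid − £655.00 = £102.88.
At £129.52/mo: 6 payments (last £27.12); total interest £19.72.
Interest saved = £102.88 − £19.72 = £83.16.

£83.16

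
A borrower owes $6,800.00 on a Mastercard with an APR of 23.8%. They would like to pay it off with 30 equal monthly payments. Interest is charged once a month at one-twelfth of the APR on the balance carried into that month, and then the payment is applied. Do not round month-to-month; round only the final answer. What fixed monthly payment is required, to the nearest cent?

$302.92

Monthly rate r = 23.8%/12 = 1.98333% = 0.0198333.
Level-payment amortization: P = B₀·r / (1 − (1+r)^(−n)) = 6800.00·0.0198333 / (1 − 1.01983^(−30)).
Denominator 1 − (1+r)^(−30) = 0.445216015.
P = 134.867 / 0.445216015 ≈ 302.92.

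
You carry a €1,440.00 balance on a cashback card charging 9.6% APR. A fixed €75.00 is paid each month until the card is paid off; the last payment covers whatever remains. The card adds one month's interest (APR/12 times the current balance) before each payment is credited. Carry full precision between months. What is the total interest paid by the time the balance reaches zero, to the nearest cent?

Monthly rate r = 9.6%/12 = 0.8% = 0.008.
Payoff takes n = ⌈−ln(1 − rB₀/P)/ln(1+r)⌉ = ⌈20.929⌉ = 21 payments; the last is €69.67.
Total paid = 20·€75.00 + €69.67 = €1,569.67.
Total interest = total paid − principal = €1,569.67 − €1,440.00 = €129.67.

€129.67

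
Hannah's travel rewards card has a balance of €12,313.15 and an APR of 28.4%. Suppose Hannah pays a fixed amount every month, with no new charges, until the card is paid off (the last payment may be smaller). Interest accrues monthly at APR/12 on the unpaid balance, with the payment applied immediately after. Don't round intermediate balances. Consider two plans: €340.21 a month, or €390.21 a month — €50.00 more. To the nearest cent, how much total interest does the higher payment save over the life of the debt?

Monthly rate r = 28.4%/12 = 2.36667% = 0.0236667.
At €340.21/mo: n = ⌈−ln(1 − rB₀/P)/ln(1+r)⌉ = 84 payments (last €6.01); total interest = total paid − €12,313.15 = €15,930.29.
At €390.21/mo: 59 payments (last €283.25); total interest €10,602.28.
Interest saved = €15,930.29 − €10,602.28 = €5,328.01.

€5,328.01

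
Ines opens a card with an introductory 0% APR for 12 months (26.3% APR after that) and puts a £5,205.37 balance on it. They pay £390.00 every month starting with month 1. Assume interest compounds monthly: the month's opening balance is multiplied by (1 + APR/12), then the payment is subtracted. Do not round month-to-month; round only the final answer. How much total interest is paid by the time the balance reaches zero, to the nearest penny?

£14.73

Promo months 1–12 at r₀ = 0%/12 = 0; months 13+ at r₁ = 26.3%/12 = 0.0219167.
After month 12 (no interest yet): B = £5,205.37 − 12·£390.00 = £525.37.
Then at r₁ with £390.00/mo: n₂ = −ln(1 − r₁·B/P)/ln(1+r₁) ≈ 1.38 → 2 more payments.
Total paid = 13·£390.00 + £150.10 = £5,220.10; interest = £5,220.10 − £5,205.37 = £14.73.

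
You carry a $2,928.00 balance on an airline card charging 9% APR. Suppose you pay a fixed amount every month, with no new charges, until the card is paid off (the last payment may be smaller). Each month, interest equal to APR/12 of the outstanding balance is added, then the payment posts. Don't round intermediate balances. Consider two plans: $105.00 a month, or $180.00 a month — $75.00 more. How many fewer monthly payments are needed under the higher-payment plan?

Monthly rate r = 9%/12 = 0.75% = 0.0075.
At $105.00/mo: n = ⌈−ln(1 − rB₀/P)/ln(1+r)⌉ = 32 payments (last $42.33); total interest = total paid − $2,928.00 = $369.33.
At $180.00/mo: 18 payments (last $74.47); total interest $206.47.
Payments saved = 32 − 18 = 14.

14 fewer payments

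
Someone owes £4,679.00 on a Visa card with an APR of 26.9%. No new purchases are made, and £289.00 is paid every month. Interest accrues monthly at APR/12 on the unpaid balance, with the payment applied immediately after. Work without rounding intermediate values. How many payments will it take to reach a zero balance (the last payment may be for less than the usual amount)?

21 payments

Monthly rate r = 26.9%/12 = 2.24167% = 0.0224167.
Recurrence: B ← B·(1+r) − £289.00.
Month 1: interest £104.89; balance after payment £4,494.89.
Month 2: interest £100.76; balance after payment £4,306.65.
Closed form: n = −ln(1 − rB₀/P)/ln(1+r) = −ln(0.63707)/ln(1.02242) ≈ 20.338, so the balance reaches zero during payment 21.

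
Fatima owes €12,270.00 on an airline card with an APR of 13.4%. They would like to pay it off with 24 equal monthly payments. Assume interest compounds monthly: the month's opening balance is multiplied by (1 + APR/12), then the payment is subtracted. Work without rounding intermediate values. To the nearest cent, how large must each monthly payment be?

Monthly rate r = 13.4%/12 = 1.11667% = 0.0111667.
Level-payment amortization: P = B₀·r / (1 − (1+r)^(−n)) = 12270.00·0.0111667 / (1 − 1.01117^(−24)).
Denominator 1 − (1+r)^(−24) = 0.233955268.
P = 137.015 / 0.233955268 ≈ 585.65.

€585.65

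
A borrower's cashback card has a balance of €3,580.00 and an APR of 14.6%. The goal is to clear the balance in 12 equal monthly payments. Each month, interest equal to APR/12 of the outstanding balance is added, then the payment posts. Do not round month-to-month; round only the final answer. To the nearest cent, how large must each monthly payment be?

Monthly rate r = 14.6%/12 = 1.21667% = 0.0121667.
Level-payment amortization: P = B₀·r / (1 − (1+r)^(−n)) = 3580.00·0.0121667 / (1 − 1.01217^(−12)).
Denominator 1 − (1+r)^(−12) = 0.135080614.
P = 43.5567 / 0.135080614 ≈ 322.45.

€322.45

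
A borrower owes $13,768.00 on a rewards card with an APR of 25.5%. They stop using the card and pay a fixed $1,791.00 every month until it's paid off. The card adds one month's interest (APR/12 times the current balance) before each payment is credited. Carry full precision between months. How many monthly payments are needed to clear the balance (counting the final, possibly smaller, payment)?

Monthly rate r = 25.5%/12 = 2.125% = 0.02125.
Recurrence: B ← B·(1+r) − $1,791.00.
Month 1: interest $292.57; balance after payment $12,269.57.
Month 2: interest $260.73; balance after payment $10,739.30.
Closed form: n = −ln(1 − rB₀/P)/ln(1+r) = −ln(0.83664)/ln(1.02125) ≈ 8.482, so the balance reaches zero during payment 9.

9 payments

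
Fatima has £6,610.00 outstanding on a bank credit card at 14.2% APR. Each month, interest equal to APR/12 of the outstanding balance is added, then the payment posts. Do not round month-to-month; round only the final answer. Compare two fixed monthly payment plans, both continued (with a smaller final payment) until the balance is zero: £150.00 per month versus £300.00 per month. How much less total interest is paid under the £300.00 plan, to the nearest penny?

Monthly rate r = 14.2%/12 = 1.18333% = 0.0118333.
At £150.00/mo: n = ⌈−ln(1 − rB₀/P)/ln(1+r)⌉ = 63 payments (last £97.70); total interest = total paid − £6,610.00 = £2,787.70.
At £300.00/mo: 26 payments (last £204.20); total interest £1,094.20.
Interest saved = £2,787.70 − £1,094.20 = £1,693.50.

£1,693.50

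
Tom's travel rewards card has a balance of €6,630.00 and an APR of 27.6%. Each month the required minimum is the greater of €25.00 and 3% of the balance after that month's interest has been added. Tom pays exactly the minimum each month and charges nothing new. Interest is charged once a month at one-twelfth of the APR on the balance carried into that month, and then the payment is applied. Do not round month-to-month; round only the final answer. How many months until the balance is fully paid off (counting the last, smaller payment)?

Monthly rate r = 27.6%/12 = 2.3% = 0.023.
While 3% of the post-interest balance exceeds €25.00, each month B ← (B·(1+r))·(1 − 0.03), i.e. B shrinks by the factor (1+r)·0.97 = 0.99231.
This holds for months 1–272. Entering month 273 the balance is €812.08; 3% of the post-interest balance is now below €25.00, so the flat €25.00 minimum applies from here.
From month 273 a fixed €25.00 at rate r clears €812.08 in 61 more payments. Total: 272 + 61 = 333 months.

333 months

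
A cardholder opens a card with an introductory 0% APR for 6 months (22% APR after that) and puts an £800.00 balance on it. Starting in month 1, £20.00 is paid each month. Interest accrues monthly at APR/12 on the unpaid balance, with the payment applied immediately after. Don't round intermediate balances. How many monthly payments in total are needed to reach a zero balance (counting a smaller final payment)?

60 payments

Promo months 1–6 at r₀ = 0%/12 = 0; months 7+ at r₁ = 22%/12 = 0.0183333.
After month 6 (no interest yet): B = £800.00 − 6·£20.00 = £680.00.
Then at r₁ with £20.00/mo: n₂ = −ln(1 − r₁·B/P)/ln(1+r₁) ≈ 53.74 → 54 more payments.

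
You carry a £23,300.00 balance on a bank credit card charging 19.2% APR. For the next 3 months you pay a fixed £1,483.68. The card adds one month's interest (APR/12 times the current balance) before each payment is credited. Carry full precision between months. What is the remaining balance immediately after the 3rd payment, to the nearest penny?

£19,913.75

Monthly rate r = 19.2%/12 = 1.6% = 0.016.
Each month: B ← B·(1+r) − £1,483.68.
Month 1: interest £372.80; balance after payment £22,189.12.
Month 2: interest £355.03; balance after payment £21,060.47.
Month 3: interest £336.97; balance after payment £19,913.75.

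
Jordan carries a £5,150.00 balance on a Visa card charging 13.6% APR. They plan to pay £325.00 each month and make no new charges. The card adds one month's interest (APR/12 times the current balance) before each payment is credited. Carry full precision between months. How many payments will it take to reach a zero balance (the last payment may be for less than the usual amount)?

18 months

Monthly rate r = 13.6%/12 = 1.13333% = 0.0113333.
Recurrence: B ← B·(1+r) − £325.00.
Month 1: interest £58.37; balance after payment £4,883.37.
Month 2: interest £55.34; balance after payment £4,613.71.
Closed form: n = −ln(1 − rB₀/P)/ln(1+r) = −ln(0.82041)/ln(1.01133) ≈ 17.565, so the balance reaches zero during payment 18.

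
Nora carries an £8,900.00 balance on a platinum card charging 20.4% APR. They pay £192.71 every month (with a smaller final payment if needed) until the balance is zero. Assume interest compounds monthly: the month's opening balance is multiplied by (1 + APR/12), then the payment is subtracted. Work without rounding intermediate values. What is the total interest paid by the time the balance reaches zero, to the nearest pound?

Monthly rate r = 20.4%/12 = 1.7% = 0.017.
Payoff takes n = ⌈−ln(1 − rB₀/P)/ln(1+r)⌉ = ⌈91.217⌉ = 92 payments; the last is £42.19.
Total paid = 91·£192.71 + £42.19 = £17,578.80.
Total interest = total paid − principal = £17,578.80 − £8,900.00 = £8,678.80.

£8,679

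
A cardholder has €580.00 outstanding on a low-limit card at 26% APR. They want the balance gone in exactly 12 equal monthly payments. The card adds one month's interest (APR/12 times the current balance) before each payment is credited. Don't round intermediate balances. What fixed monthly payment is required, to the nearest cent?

€55.41

Monthly rate r = 26%/12 = 2.16667% = 0.0216667.
Level-payment amortization: P = B₀·r / (1 − (1+r)^(−n)) = 580.00·0.0216667 / (1 − 1.02167^(−12)).
Denominator 1 − (1+r)^(−12) = 0.226804513.
P = 12.5667 / 0.226804513 ≈ 55.41.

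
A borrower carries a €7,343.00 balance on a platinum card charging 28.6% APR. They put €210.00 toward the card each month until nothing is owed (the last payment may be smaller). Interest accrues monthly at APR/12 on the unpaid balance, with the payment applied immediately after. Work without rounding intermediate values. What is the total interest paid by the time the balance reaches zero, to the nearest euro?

Monthly rate r = 28.6%/12 = 2.38333% = 0.0238333.
Payoff takes n = ⌈−ln(1 − rB₀/P)/ln(1+r)⌉ = ⌈76.081⌉ = 77 payments; the last is €17.19.
Total paid = 76·€210.00 + €17.19 = €15,977.19.
Total interest = total paid − principal = €15,977.19 − €7,343.00 = €8,634.19.

€8,634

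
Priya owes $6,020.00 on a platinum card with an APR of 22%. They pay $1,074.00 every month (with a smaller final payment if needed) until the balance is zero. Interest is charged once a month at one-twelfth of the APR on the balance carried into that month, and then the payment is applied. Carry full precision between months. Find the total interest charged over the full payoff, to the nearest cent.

$390.63

Monthly rate r = 22%/12 = 1.83333% = 0.0183333.
Payoff takes n = ⌈−ln(1 − rB₀/P)/ln(1+r)⌉ = ⌈5.969⌉ = 6 payments; the last is $1,040.63.
Total paid = 5·$1,074.00 + $1,040.63 = $6,410.63.
Total interest = total paid − principal = $6,410.63 − $6,020.00 = $390.63.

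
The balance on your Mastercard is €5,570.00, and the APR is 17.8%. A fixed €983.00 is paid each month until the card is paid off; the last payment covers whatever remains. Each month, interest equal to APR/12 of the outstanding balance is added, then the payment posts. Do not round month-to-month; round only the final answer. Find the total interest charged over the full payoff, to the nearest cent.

€291.39

Monthly rate r = 17.8%/12 = 1.48333% = 0.0148333.
Payoff takes n = ⌈−ln(1 − rB₀/P)/ln(1+r)⌉ = ⌈5.962⌉ = 6 payments; the last is €946.39.
Total paid = 5·€983.00 + €946.39 = €5,861.39.
Total interest = total paid − principal = €5,861.39 − €5,570.00 = €291.39.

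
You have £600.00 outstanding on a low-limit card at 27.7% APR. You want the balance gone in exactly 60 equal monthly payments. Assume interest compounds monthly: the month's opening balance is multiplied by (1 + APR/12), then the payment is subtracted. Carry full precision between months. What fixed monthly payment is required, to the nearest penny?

Monthly rate r = 27.7%/12 = 2.30833% = 0.0230833.
Level-payment amortization: P = B₀·r / (1 − (1+r)^(−n)) = 600.00·0.0230833 / (1 − 1.02308^(−60)).
Denominator 1 − (1+r)^(−60) = 0.745704068.
P = 13.85 / 0.745704068 ≈ 18.57.

£18.57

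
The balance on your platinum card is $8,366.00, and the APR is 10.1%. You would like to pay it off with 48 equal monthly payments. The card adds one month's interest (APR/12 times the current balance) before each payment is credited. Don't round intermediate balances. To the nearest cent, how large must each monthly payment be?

$212.59

Monthly rate r = 10.1%/12 = 0.841667% = 0.00841667.
Level-payment amortization: P = B₀·r / (1 − (1+r)^(−n)) = 8366.00·0.00841667 / (1 − 1.00842^(−48)).
Denominator 1 − (1+r)^(−48) = 0.331226147.
P = 70.4138 / 0.331226147 ≈ 212.59.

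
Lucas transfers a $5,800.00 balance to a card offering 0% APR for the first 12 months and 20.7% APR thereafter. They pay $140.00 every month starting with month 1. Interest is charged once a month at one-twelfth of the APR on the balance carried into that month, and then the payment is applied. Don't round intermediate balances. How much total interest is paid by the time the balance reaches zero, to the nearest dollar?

Promo months 1–12 at r₀ = 0%/12 = 0; months 13+ at r₁ = 20.7%/12 = 0.01725.
After month 12 (no interest yet): B = $5,800.00 − 12·$140.00 = $4,120.00.
Then at r₁ with $140.00/mo: n₂ = −ln(1 − r₁·B/P)/ln(1+r₁) ≈ 41.43 → 42 more payments.
Total paid = 53·$140.00 + $60.31 = $7,480.31; interest = $7,480.31 − $5,800.00 = $1,680.31.

$1,680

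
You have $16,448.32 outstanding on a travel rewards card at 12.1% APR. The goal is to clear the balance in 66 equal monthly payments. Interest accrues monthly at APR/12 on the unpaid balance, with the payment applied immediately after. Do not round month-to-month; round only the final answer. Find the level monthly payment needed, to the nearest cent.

$342.48

Monthly rate r = 12.1%/12 = 1.00833% = 0.0100833.
Level-payment amortization: P = B₀·r / (1 − (1+r)^(−n)) = 16448.32·0.0100833 / (1 − 1.01008^(−66)).
Denominator 1 − (1+r)^(−66) = 0.48426755.
P = 165.854 / 0.48426755 ≈ 342.48.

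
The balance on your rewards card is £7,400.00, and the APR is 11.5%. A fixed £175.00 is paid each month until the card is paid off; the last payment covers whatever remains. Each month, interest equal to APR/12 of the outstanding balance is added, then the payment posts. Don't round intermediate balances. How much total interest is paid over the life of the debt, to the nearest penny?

£2,133.84

Monthly rate r = 11.5%/12 = 0.958333% = 0.00958333.
Payoff takes n = ⌈−ln(1 − rB₀/P)/ln(1+r)⌉ = ⌈54.478⌉ = 55 payments; the last is £83.84.
Total paid = 54·£175.00 + £83.84 = £9,533.84.
Total interest = total paid − principal = £9,533.84 − £7,400.00 = £2,133.84.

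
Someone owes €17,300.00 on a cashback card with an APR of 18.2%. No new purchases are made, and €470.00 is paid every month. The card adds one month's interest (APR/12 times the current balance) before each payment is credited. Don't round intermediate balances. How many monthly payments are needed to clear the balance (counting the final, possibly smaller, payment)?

55 months

Monthly rate r = 18.2%/12 = 1.51667% = 0.0151667.
Recurrence: B ← B·(1+r) − €470.00.
Month 1: interest €262.38; balance after payment €17,092.38.
Month 2: interest €259.23; balance after payment €16,881.62.
Closed form: n = −ln(1 − rB₀/P)/ln(1+r) = −ln(0.44174)/ln(1.01517) ≈ 54.278, so the balance reaches zero during payment 55.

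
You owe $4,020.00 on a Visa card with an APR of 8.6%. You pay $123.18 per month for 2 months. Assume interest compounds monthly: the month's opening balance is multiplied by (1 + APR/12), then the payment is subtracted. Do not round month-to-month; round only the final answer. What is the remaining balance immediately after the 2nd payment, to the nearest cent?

Monthly rate r = 8.6%/12 = 0.716667% = 0.00716667.
Each month: B ← B·(1+r) − $123.18.
Month 1: interest $28.81; balance after payment $3,925.63.
Month 2: interest $28.13; balance after payment $3,830.58.

$3,830.58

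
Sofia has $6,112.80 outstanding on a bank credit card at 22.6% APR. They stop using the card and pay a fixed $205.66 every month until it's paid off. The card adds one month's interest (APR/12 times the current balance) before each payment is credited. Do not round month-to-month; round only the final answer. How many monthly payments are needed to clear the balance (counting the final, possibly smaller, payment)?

44 months

Monthly rate r = 22.6%/12 = 1.88333% = 0.0188333.
Recurrence: B ← B·(1+r) − $205.66.
Month 1: interest $115.12; balance after payment $6,022.26.
Month 2: interest $113.42; balance after payment $5,930.02.
Closed form: n = −ln(1 − rB₀/P)/ln(1+r) = −ln(0.44022)/ln(1.01883) ≈ 43.974, so the balance reaches zero during payment 44.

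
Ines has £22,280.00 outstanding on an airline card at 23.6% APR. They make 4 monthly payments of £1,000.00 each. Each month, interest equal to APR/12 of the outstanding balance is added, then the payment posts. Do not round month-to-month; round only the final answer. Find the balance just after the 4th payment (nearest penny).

£19,965.52

Monthly rate r = 23.6%/12 = 1.96667% = 0.0196667.
Each month: B ← B·(1+r) − £1,000.00.
Month 1: interest £438.17; balance after payment £21,718.17.
Month 2: interest £427.12; balance after payment £21,145.30.
Month 3: interest £415.86; balance after payment £20,561.15.
Month 4: interest £404.37; balance after payment £19,965.52.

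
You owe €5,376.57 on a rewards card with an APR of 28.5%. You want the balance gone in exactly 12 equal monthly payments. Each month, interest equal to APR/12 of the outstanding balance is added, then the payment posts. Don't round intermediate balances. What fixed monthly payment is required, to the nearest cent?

€520.19

Monthly rate r = 28.5%/12 = 2.375% = 0.02375.
Level-payment amortization: P = B₀·r / (1 − (1+r)^(−n)) = 5376.57·0.02375 / (1 − 1.02375^(−12)).
Denominator 1 − (1+r)^(−12) = 0.245476062.
P = 127.694 / 0.245476062 ≈ 520.19.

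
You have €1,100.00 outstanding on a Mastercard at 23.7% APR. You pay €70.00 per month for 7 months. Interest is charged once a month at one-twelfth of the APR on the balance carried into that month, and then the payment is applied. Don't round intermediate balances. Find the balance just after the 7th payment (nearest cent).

€741.38

Monthly rate r = 23.7%/12 = 1.975% = 0.01975.
Each month: B ← B·(1+r) − €70.00.
Month 1: interest €21.73; balance after payment €1,051.72.
Month 2: interest €20.77; balance after payment €1,002.50.
Month 3: interest €19.80; balance after payment €952.30.
Month 4: interest €18.81; balance after payment €901.10.
Month 5: interest €17.80; balance after payment €848.90.
Month 6: interest €16.77; balance after payment €795.67.
Month 7: interest €15.71; balance after payment €741.38.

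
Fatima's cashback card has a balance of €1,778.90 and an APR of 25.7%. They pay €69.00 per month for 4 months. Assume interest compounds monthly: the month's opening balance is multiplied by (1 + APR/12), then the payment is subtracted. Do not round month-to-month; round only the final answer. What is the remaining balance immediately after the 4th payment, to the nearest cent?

Monthly rate r = 25.7%/12 = 2.14167% = 0.0214167.
Each month: B ← B·(1+r) − €69.00.
Month 1: interest €38.10; balance after payment €1,748.00.
Month 2: interest €37.44; balance after payment €1,716.43.
Month 3: interest €36.76; balance after payment €1,684.19.
Month 4: interest €36.07; balance after payment €1,651.26.

€1,651.26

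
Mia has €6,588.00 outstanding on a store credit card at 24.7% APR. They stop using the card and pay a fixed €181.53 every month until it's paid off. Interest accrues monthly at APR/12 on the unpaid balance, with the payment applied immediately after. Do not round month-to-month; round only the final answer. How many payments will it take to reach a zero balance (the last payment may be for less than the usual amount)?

68 payments

Monthly rate r = 24.7%/12 = 2.05833% = 0.0205833.
Recurrence: B ← B·(1+r) − €181.53.
Month 1: interest €135.60; balance after payment €6,542.07.
Month 2: interest €134.66; balance after payment €6,495.20.
Closed form: n = −ln(1 − rB₀/P)/ln(1+r) = −ln(0.253)/ln(1.02058) ≈ 67.456, so the balance reaches zero during payment 68.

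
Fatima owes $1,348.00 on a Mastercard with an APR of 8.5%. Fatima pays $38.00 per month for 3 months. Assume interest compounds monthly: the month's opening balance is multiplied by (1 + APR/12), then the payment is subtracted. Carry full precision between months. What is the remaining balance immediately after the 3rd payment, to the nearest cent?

Monthly rate r = 8.5%/12 = 0.708333% = 0.00708333.
Each month: B ← B·(1+r) − $38.00.
Month 1: interest $9.55; balance after payment $1,319.55.
Month 2: interest $9.35; balance after payment $1,290.90.
Month 3: interest $9.14; balance after payment $1,262.04.

$1,262.04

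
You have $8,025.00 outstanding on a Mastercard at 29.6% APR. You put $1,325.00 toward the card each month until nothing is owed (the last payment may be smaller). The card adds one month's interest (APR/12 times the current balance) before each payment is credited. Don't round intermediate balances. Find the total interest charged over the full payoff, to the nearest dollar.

$777

Monthly rate r = 29.6%/12 = 2.46667% = 0.0246667.
Payoff takes n = ⌈−ln(1 − rB₀/P)/ln(1+r)⌉ = ⌈6.640⌉ = 7 payments; the last is $852.24.
Total paid = 6·$1,325.00 + $852.24 = $8,802.24.
Total interest = total paid − principal = $8,802.24 − $8,025.00 = $777.24.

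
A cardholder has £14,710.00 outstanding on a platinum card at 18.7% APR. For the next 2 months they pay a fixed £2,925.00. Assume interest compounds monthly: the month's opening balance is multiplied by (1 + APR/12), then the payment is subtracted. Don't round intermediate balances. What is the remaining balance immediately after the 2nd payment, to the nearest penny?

Monthly rate r = 18.7%/12 = 1.55833% = 0.0155833.
Each month: B ← B·(1+r) − £2,925.00.
Month 1: interest £229.23; balance after payment £12,014.23.
Month 2: interest £187.22; balance after payment £9,276.45.

£9,276.45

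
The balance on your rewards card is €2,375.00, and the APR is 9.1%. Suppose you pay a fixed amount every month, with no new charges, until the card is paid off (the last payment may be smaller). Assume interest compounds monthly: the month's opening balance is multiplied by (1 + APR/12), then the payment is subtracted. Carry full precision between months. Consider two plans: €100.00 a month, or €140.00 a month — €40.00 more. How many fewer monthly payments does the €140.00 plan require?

Monthly rate r = 9.1%/12 = 0.758333% = 0.00758333.
At €100.00/mo: n = ⌈−ln(1 − rB₀/P)/ln(1+r)⌉ = 27 payments (last €28.60); total interest = total paid − €2,375.00 = €253.60.
At €140.00/mo: 19 payments (last €32.00); total interest €177.00.
Payments saved = 27 − 19 = 8.

8 fewer payments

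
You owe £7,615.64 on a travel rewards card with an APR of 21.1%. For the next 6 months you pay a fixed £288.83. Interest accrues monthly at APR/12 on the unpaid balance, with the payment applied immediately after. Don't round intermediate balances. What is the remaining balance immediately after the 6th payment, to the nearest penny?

£6,644.28

Monthly rate r = 21.1%/12 = 1.75833% = 0.0175833.
Each month: B ← B·(1+r) − £288.83.
Month 1: interest £133.91; balance after payment £7,460.72.
Month 2: interest £131.18; balance after payment £7,303.07.
Month 3: interest £128.41; balance after payment £7,142.65.
Month 4: interest £125.59; balance after payment £6,979.42.
Month 5: interest £122.72; balance after payment £6,813.31.
Month 6: interest £119.80; balance after payment £6,644.28.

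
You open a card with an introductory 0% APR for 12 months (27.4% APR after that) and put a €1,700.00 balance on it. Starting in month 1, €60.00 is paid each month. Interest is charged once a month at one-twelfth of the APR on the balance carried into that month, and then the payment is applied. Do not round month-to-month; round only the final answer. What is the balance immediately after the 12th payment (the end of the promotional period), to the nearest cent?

Promo months 1–12 at r₀ = 0%/12 = 0; months 13+ at r₁ = 27.4%/12 = 0.0228333.
After month 12 (no interest yet): B = €1,700.00 − 12·€60.00 = €980.00.

€980.00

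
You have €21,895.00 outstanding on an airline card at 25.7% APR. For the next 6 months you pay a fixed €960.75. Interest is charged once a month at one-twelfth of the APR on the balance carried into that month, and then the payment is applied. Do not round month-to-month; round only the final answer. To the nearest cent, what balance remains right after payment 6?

Monthly rate r = 25.7%/12 = 2.14167% = 0.0214167.
Each month: B ← B·(1+r) − €960.75.
Month 1: interest €468.92; balance after payment €21,403.17.
Month 2: interest €458.38; balance after payment €20,900.80.
Month 3: interest €447.63; balance after payment €20,387.68.
Month 4: interest €436.64; balance after payment €19,863.56.
Month 5: interest €425.41; balance after payment €19,328.23.
Month 6: interest €413.95; balance after payment €18,781.42.

€18,781.42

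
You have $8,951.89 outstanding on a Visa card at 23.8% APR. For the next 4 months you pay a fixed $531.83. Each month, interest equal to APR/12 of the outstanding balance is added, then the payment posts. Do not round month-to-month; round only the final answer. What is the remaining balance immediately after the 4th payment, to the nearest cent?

Monthly rate r = 23.8%/12 = 1.98333% = 0.0198333.
Each month: B ← B·(1+r) − $531.83.
Month 1: interest $177.55; balance after payment $8,597.61.
Month 2: interest $170.52; balance after payment $8,236.30.
Month 3: interest $163.35; balance after payment $7,867.82.
Month 4: interest $156.05; balance after payment $7,492.03.

$7,492.03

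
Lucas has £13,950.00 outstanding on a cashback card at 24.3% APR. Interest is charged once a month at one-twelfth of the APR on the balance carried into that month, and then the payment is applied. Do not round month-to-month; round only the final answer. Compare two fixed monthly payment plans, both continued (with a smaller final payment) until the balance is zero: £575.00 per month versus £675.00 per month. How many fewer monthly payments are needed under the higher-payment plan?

Monthly rate r = 24.3%/12 = 2.025% = 0.02025.
At £575.00/mo: n = ⌈−ln(1 − rB₀/P)/ln(1+r)⌉ = 34 payments (last £411.00); total interest = total paid − £13,950.00 = £5,436.00.
At £675.00/mo: 28 payments (last £29.12); total interest £4,304.12.
Payments saved = 34 − 28 = 6.

6 fewer payments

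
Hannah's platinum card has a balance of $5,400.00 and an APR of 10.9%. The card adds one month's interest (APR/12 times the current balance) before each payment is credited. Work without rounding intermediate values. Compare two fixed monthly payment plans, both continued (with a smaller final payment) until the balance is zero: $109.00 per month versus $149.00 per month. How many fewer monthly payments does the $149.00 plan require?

22 fewer payments

Monthly rate r = 10.9%/12 = 0.908333% = 0.00908333.
At $109.00/mo: n = ⌈−ln(1 − rB₀/P)/ln(1+r)⌉ = 67 payments (last $12.63); total interest = total paid − $5,400.00 = $1,806.63.
At $149.00/mo: 45 payments (last $23.39); total interest $1,179.39.
Payments saved = 67 − 45 = 22.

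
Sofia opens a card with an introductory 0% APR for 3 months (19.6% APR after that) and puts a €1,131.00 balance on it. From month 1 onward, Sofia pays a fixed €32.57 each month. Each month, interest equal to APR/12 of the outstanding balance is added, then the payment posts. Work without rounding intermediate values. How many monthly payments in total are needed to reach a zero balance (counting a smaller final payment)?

Promo months 1–3 at r₀ = 0%/12 = 0; months 4+ at r₁ = 19.6%/12 = 0.0163333.
After month 3 (no interest yet): B = €1,131.00 − 3·€32.57 = €1,033.29.
Then at r₁ with €32.57/mo: n₂ = −ln(1 − r₁·B/P)/ln(1+r₁) ≈ 45.07 → 46 more payments.

49 payments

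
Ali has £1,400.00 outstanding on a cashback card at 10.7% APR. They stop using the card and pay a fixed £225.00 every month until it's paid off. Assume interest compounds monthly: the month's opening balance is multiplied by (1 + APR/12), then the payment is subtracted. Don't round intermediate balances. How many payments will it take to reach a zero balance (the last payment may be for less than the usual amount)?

Monthly rate r = 10.7%/12 = 0.891667% = 0.00891667.
Recurrence: B ← B·(1+r) − £225.00.
Month 1: interest £12.48; balance after payment £1,187.48.
Month 2: interest £10.59; balance after payment £973.07.
Closed form: n = −ln(1 − rB₀/P)/ln(1+r) = −ln(0.94452)/ln(1.00892) ≈ 6.430, so the balance reaches zero during payment 7.

7 payments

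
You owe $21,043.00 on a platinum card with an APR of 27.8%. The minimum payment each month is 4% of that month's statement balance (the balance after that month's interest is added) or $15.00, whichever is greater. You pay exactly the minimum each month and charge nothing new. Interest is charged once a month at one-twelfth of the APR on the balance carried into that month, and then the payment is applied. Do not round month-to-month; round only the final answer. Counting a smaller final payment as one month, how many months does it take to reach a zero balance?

263 months

Monthly rate r = 27.8%/12 = 2.31667% = 0.0231667.
While 4% of the post-interest balance exceeds $15.00, each month B ← (B·(1+r))·(1 − 0.04), i.e. B shrinks by the factor (1+r)·0.96 = 0.98224.
This holds for months 1–227. Entering month 228 the balance is $360.17; 4% of the post-interest balance is now below $15.00, so the flat $15.00 minimum applies from here.
From month 228 a fixed $15.00 at rate r clears $360.17 in 36 more payments. Total: 227 + 36 = 263 months.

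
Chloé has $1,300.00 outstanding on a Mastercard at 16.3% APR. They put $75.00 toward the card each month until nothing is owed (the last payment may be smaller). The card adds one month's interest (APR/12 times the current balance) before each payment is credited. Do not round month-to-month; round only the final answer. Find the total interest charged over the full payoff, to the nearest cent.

Monthly rate r = 16.3%/12 = 1.35833% = 0.0135833.
Payoff takes n = ⌈−ln(1 − rB₀/P)/ln(1+r)⌉ = ⌈19.898⌉ = 20 payments; the last is $67.39.
Total paid = 19·$75.00 + $67.39 = $1,492.39.
Total interest = total paid − principal = $1,492.39 − $1,300.00 = $192.39.

$192.39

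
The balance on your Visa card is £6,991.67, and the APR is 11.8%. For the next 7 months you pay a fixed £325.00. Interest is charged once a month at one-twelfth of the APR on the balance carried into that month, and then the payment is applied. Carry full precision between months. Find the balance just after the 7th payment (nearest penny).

Monthly rate r = 11.8%/12 = 0.983333% = 0.00983333.
Each month: B ← B·(1+r) − £325.00.
Month 1: interest £68.75; balance after payment £6,735.42.
Month 2: interest £66.23; balance after payment £6,476.65.
Month 3: interest £63.69; balance after payment £6,215.34.
Month 4: interest £61.12; balance after payment £5,951.46.
Month 5: interest £58.52; balance after payment £5,684.98.
Month 6: interest £55.90; balance after payment £5,415.88.
Month 7: interest £53.26; balance after payment £5,144.14.

£5,144.14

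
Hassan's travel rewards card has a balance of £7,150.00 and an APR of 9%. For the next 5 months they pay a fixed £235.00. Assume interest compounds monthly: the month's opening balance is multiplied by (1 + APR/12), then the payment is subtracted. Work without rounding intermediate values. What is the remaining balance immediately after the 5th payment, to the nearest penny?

£6,229.42

Monthly rate r = 9%/12 = 0.75% = 0.0075.
Each month: B ← B·(1+r) − £235.00.
Month 1: interest £53.62; balance after payment £6,968.62.
Month 2: interest £52.26; balance after payment £6,785.89.
Month 3: interest £50.89; balance after payment £6,601.78.
Month 4: interest £49.51; balance after payment £6,416.30.
Month 5: interest £48.12; balance after payment £6,229.42.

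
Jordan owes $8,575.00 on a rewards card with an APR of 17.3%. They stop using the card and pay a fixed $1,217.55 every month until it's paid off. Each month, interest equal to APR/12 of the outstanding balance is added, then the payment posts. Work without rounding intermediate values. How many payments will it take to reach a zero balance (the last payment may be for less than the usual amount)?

8 months

Monthly rate r = 17.3%/12 = 1.44167% = 0.0144167.
Recurrence: B ← B·(1+r) − $1,217.55.
Month 1: interest $123.62; balance after payment $7,481.07.
Month 2: interest $107.85; balance after payment $6,371.38.
Closed form: n = −ln(1 − rB₀/P)/ln(1+r) = −ln(0.89847)/ln(1.01442) ≈ 7.480, so the balance reaches zero during payment 8.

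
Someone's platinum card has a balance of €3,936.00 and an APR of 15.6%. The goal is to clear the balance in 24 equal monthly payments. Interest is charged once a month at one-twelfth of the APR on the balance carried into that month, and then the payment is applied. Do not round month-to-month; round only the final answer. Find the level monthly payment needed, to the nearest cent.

Monthly rate r = 15.6%/12 = 1.3% = 0.013.
Level-payment amortization: P = B₀·r / (1 − (1+r)^(−n)) = 3936.00·0.013 / (1 − 1.013^(−24)).
Denominator 1 − (1+r)^(−24) = 0.266545274.
P = 51.168 / 0.266545274 ≈ 191.97.

€191.97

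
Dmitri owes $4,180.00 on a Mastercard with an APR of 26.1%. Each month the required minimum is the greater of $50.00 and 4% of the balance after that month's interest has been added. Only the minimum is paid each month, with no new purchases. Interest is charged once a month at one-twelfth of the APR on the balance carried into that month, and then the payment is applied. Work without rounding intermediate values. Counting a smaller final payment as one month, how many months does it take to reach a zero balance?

99 months

Monthly rate r = 26.1%/12 = 2.175% = 0.02175.
While 4% of the post-interest balance exceeds $50.00, each month B ← (B·(1+r))·(1 − 0.04), i.e. B shrinks by the factor (1+r)·0.96 = 0.98088.
This holds for months 1–64. Entering month 65 the balance is $1,215.05; 4% of the post-interest balance is now below $50.00, so the flat $50.00 minimum applies from here.
From month 65 a fixed $50.00 at rate r clears $1,215.05 in 35 more payments. Total: 64 + 35 = 99 months.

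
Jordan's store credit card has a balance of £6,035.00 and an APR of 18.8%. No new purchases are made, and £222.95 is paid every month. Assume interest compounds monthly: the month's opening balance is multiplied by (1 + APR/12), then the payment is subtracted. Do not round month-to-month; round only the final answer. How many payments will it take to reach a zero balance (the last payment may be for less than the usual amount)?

36 months

Monthly rate r = 18.8%/12 = 1.56667% = 0.0156667.
Recurrence: B ← B·(1+r) − £222.95.
Month 1: interest £94.55; balance after payment £5,906.60.
Month 2: interest £92.54; balance after payment £5,776.19.
Closed form: n = −ln(1 − rB₀/P)/ln(1+r) = −ln(0.57592)/ln(1.01567) ≈ 35.495, so the balance reaches zero during payment 36.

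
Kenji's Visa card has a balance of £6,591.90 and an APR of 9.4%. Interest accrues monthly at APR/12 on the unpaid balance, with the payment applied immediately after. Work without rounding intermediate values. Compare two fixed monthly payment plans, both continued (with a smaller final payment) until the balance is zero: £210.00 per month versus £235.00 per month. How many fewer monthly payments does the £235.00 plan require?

Monthly rate r = 9.4%/12 = 0.783333% = 0.00783333.
At £210.00/mo: n = ⌈−ln(1 − rB₀/P)/ln(1+r)⌉ = 37 payments (last £35.47); total interest = total paid − £6,591.90 = £1,003.57.
At £235.00/mo: 32 payments (last £187.72); total interest £880.82.
Payments saved = 37 − 32 = 5.

5 fewer payments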